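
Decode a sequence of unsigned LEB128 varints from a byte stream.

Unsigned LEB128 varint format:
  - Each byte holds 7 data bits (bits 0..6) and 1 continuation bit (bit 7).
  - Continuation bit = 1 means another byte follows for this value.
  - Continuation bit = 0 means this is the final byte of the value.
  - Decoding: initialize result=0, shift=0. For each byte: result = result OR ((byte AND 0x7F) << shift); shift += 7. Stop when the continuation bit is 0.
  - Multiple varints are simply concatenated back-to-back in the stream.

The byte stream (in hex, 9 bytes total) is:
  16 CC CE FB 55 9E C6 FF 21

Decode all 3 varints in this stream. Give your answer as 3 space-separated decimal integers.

Answer: 22 180283212 71295774

Derivation:
  byte[0]=0x16 cont=0 payload=0x16=22: acc |= 22<<0 -> acc=22 shift=7 [end]
Varint 1: bytes[0:1] = 16 -> value 22 (1 byte(s))
  byte[1]=0xCC cont=1 payload=0x4C=76: acc |= 76<<0 -> acc=76 shift=7
  byte[2]=0xCE cont=1 payload=0x4E=78: acc |= 78<<7 -> acc=10060 shift=14
  byte[3]=0xFB cont=1 payload=0x7B=123: acc |= 123<<14 -> acc=2025292 shift=21
  byte[4]=0x55 cont=0 payload=0x55=85: acc |= 85<<21 -> acc=180283212 shift=28 [end]
Varint 2: bytes[1:5] = CC CE FB 55 -> value 180283212 (4 byte(s))
  byte[5]=0x9E cont=1 payload=0x1E=30: acc |= 30<<0 -> acc=30 shift=7
  byte[6]=0xC6 cont=1 payload=0x46=70: acc |= 70<<7 -> acc=8990 shift=14
  byte[7]=0xFF cont=1 payload=0x7F=127: acc |= 127<<14 -> acc=2089758 shift=21
  byte[8]=0x21 cont=0 payload=0x21=33: acc |= 33<<21 -> acc=71295774 shift=28 [end]
Varint 3: bytes[5:9] = 9E C6 FF 21 -> value 71295774 (4 byte(s))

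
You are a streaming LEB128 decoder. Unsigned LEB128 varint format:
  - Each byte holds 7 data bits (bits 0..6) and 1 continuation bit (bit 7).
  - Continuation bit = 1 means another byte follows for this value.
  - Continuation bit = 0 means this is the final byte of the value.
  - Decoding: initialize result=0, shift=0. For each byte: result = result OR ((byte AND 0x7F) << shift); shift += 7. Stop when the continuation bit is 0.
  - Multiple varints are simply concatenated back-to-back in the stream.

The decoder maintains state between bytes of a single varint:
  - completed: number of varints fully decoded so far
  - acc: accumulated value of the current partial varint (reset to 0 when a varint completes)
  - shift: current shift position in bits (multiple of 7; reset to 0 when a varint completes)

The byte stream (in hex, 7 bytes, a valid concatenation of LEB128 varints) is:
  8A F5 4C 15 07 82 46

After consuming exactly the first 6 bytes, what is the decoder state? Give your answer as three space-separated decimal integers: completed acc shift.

byte[0]=0x8A cont=1 payload=0x0A: acc |= 10<<0 -> completed=0 acc=10 shift=7
byte[1]=0xF5 cont=1 payload=0x75: acc |= 117<<7 -> completed=0 acc=14986 shift=14
byte[2]=0x4C cont=0 payload=0x4C: varint #1 complete (value=1260170); reset -> completed=1 acc=0 shift=0
byte[3]=0x15 cont=0 payload=0x15: varint #2 complete (value=21); reset -> completed=2 acc=0 shift=0
byte[4]=0x07 cont=0 payload=0x07: varint #3 complete (value=7); reset -> completed=3 acc=0 shift=0
byte[5]=0x82 cont=1 payload=0x02: acc |= 2<<0 -> completed=3 acc=2 shift=7

Answer: 3 2 7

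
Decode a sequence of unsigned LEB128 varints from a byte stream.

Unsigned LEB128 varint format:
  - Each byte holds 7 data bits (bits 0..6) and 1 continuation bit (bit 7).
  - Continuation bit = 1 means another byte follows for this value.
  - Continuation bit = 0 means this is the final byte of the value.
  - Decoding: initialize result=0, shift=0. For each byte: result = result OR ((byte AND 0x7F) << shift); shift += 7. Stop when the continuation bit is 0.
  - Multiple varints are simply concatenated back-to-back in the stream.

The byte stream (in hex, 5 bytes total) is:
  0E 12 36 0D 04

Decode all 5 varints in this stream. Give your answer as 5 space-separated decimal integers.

  byte[0]=0x0E cont=0 payload=0x0E=14: acc |= 14<<0 -> acc=14 shift=7 [end]
Varint 1: bytes[0:1] = 0E -> value 14 (1 byte(s))
  byte[1]=0x12 cont=0 payload=0x12=18: acc |= 18<<0 -> acc=18 shift=7 [end]
Varint 2: bytes[1:2] = 12 -> value 18 (1 byte(s))
  byte[2]=0x36 cont=0 payload=0x36=54: acc |= 54<<0 -> acc=54 shift=7 [end]
Varint 3: bytes[2:3] = 36 -> value 54 (1 byte(s))
  byte[3]=0x0D cont=0 payload=0x0D=13: acc |= 13<<0 -> acc=13 shift=7 [end]
Varint 4: bytes[3:4] = 0D -> value 13 (1 byte(s))
  byte[4]=0x04 cont=0 payload=0x04=4: acc |= 4<<0 -> acc=4 shift=7 [end]
Varint 5: bytes[4:5] = 04 -> value 4 (1 byte(s))

Answer: 14 18 54 13 4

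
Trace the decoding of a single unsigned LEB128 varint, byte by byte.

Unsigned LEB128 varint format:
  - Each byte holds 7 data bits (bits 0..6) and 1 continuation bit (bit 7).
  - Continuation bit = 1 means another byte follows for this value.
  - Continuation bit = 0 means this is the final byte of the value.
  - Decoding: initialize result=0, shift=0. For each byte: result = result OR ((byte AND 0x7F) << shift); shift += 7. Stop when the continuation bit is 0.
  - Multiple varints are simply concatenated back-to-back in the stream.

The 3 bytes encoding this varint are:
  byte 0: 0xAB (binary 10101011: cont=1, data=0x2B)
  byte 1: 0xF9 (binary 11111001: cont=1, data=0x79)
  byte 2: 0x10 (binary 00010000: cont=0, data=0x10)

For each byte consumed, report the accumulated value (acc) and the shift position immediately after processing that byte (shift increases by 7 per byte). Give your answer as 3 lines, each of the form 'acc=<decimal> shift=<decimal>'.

byte 0=0xAB: payload=0x2B=43, contrib = 43<<0 = 43; acc -> 43, shift -> 7
byte 1=0xF9: payload=0x79=121, contrib = 121<<7 = 15488; acc -> 15531, shift -> 14
byte 2=0x10: payload=0x10=16, contrib = 16<<14 = 262144; acc -> 277675, shift -> 21

Answer: acc=43 shift=7
acc=15531 shift=14
acc=277675 shift=21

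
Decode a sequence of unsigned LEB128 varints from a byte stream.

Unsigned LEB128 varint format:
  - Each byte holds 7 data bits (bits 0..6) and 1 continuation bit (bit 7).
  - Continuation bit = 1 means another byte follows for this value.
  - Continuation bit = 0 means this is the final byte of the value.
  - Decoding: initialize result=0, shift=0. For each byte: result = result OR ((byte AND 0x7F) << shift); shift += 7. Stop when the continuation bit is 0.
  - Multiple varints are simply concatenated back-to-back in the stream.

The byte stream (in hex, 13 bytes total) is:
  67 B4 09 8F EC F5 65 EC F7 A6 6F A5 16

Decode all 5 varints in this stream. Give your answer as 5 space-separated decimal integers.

Answer: 103 1204 213743119 233421804 2853

Derivation:
  byte[0]=0x67 cont=0 payload=0x67=103: acc |= 103<<0 -> acc=103 shift=7 [end]
Varint 1: bytes[0:1] = 67 -> value 103 (1 byte(s))
  byte[1]=0xB4 cont=1 payload=0x34=52: acc |= 52<<0 -> acc=52 shift=7
  byte[2]=0x09 cont=0 payload=0x09=9: acc |= 9<<7 -> acc=1204 shift=14 [end]
Varint 2: bytes[1:3] = B4 09 -> value 1204 (2 byte(s))
  byte[3]=0x8F cont=1 payload=0x0F=15: acc |= 15<<0 -> acc=15 shift=7
  byte[4]=0xEC cont=1 payload=0x6C=108: acc |= 108<<7 -> acc=13839 shift=14
  byte[5]=0xF5 cont=1 payload=0x75=117: acc |= 117<<14 -> acc=1930767 shift=21
  byte[6]=0x65 cont=0 payload=0x65=101: acc |= 101<<21 -> acc=213743119 shift=28 [end]
Varint 3: bytes[3:7] = 8F EC F5 65 -> value 213743119 (4 byte(s))
  byte[7]=0xEC cont=1 payload=0x6C=108: acc |= 108<<0 -> acc=108 shift=7
  byte[8]=0xF7 cont=1 payload=0x77=119: acc |= 119<<7 -> acc=15340 shift=14
  byte[9]=0xA6 cont=1 payload=0x26=38: acc |= 38<<14 -> acc=637932 shift=21
  byte[10]=0x6F cont=0 payload=0x6F=111: acc |= 111<<21 -> acc=233421804 shift=28 [end]
Varint 4: bytes[7:11] = EC F7 A6 6F -> value 233421804 (4 byte(s))
  byte[11]=0xA5 cont=1 payload=0x25=37: acc |= 37<<0 -> acc=37 shift=7
  byte[12]=0x16 cont=0 payload=0x16=22: acc |= 22<<7 -> acc=2853 shift=14 [end]
Varint 5: bytes[11:13] = A5 16 -> value 2853 (2 byte(s))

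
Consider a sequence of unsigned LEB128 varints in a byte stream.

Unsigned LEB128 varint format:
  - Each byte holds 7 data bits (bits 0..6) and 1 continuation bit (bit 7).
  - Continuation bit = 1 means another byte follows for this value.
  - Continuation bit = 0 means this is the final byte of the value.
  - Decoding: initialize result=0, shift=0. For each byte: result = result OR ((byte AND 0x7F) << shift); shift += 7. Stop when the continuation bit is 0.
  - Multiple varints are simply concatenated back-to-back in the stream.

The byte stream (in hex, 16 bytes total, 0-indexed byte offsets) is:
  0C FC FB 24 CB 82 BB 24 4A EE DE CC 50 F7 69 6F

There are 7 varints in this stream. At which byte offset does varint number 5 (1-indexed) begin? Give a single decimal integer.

  byte[0]=0x0C cont=0 payload=0x0C=12: acc |= 12<<0 -> acc=12 shift=7 [end]
Varint 1: bytes[0:1] = 0C -> value 12 (1 byte(s))
  byte[1]=0xFC cont=1 payload=0x7C=124: acc |= 124<<0 -> acc=124 shift=7
  byte[2]=0xFB cont=1 payload=0x7B=123: acc |= 123<<7 -> acc=15868 shift=14
  byte[3]=0x24 cont=0 payload=0x24=36: acc |= 36<<14 -> acc=605692 shift=21 [end]
Varint 2: bytes[1:4] = FC FB 24 -> value 605692 (3 byte(s))
  byte[4]=0xCB cont=1 payload=0x4B=75: acc |= 75<<0 -> acc=75 shift=7
  byte[5]=0x82 cont=1 payload=0x02=2: acc |= 2<<7 -> acc=331 shift=14
  byte[6]=0xBB cont=1 payload=0x3B=59: acc |= 59<<14 -> acc=966987 shift=21
  byte[7]=0x24 cont=0 payload=0x24=36: acc |= 36<<21 -> acc=76464459 shift=28 [end]
Varint 3: bytes[4:8] = CB 82 BB 24 -> value 76464459 (4 byte(s))
  byte[8]=0x4A cont=0 payload=0x4A=74: acc |= 74<<0 -> acc=74 shift=7 [end]
Varint 4: bytes[8:9] = 4A -> value 74 (1 byte(s))
  byte[9]=0xEE cont=1 payload=0x6E=110: acc |= 110<<0 -> acc=110 shift=7
  byte[10]=0xDE cont=1 payload=0x5E=94: acc |= 94<<7 -> acc=12142 shift=14
  byte[11]=0xCC cont=1 payload=0x4C=76: acc |= 76<<14 -> acc=1257326 shift=21
  byte[12]=0x50 cont=0 payload=0x50=80: acc |= 80<<21 -> acc=169029486 shift=28 [end]
Varint 5: bytes[9:13] = EE DE CC 50 -> value 169029486 (4 byte(s))
  byte[13]=0xF7 cont=1 payload=0x77=119: acc |= 119<<0 -> acc=119 shift=7
  byte[14]=0x69 cont=0 payload=0x69=105: acc |= 105<<7 -> acc=13559 shift=14 [end]
Varint 6: bytes[13:15] = F7 69 -> value 13559 (2 byte(s))
  byte[15]=0x6F cont=0 payload=0x6F=111: acc |= 111<<0 -> acc=111 shift=7 [end]
Varint 7: bytes[15:16] = 6F -> value 111 (1 byte(s))

Answer: 9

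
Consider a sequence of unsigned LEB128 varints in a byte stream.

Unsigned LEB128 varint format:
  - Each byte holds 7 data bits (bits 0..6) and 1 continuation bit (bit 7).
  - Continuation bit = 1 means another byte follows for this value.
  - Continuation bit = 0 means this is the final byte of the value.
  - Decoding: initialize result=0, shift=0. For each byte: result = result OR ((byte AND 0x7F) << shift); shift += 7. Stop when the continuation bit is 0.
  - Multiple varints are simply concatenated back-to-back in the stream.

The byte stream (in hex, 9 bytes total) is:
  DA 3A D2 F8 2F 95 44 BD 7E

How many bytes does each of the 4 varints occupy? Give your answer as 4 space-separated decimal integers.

  byte[0]=0xDA cont=1 payload=0x5A=90: acc |= 90<<0 -> acc=90 shift=7
  byte[1]=0x3A cont=0 payload=0x3A=58: acc |= 58<<7 -> acc=7514 shift=14 [end]
Varint 1: bytes[0:2] = DA 3A -> value 7514 (2 byte(s))
  byte[2]=0xD2 cont=1 payload=0x52=82: acc |= 82<<0 -> acc=82 shift=7
  byte[3]=0xF8 cont=1 payload=0x78=120: acc |= 120<<7 -> acc=15442 shift=14
  byte[4]=0x2F cont=0 payload=0x2F=47: acc |= 47<<14 -> acc=785490 shift=21 [end]
Varint 2: bytes[2:5] = D2 F8 2F -> value 785490 (3 byte(s))
  byte[5]=0x95 cont=1 payload=0x15=21: acc |= 21<<0 -> acc=21 shift=7
  byte[6]=0x44 cont=0 payload=0x44=68: acc |= 68<<7 -> acc=8725 shift=14 [end]
Varint 3: bytes[5:7] = 95 44 -> value 8725 (2 byte(s))
  byte[7]=0xBD cont=1 payload=0x3D=61: acc |= 61<<0 -> acc=61 shift=7
  byte[8]=0x7E cont=0 payload=0x7E=126: acc |= 126<<7 -> acc=16189 shift=14 [end]
Varint 4: bytes[7:9] = BD 7E -> value 16189 (2 byte(s))

Answer: 2 3 2 2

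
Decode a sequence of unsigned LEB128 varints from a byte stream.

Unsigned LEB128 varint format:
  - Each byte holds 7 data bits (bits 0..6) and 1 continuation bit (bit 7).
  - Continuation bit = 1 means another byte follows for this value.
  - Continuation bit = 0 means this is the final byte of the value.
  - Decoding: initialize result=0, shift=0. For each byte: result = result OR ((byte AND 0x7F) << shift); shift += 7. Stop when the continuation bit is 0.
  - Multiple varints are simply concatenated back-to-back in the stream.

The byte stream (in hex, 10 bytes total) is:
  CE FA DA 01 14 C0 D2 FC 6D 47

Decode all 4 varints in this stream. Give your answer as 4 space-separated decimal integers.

  byte[0]=0xCE cont=1 payload=0x4E=78: acc |= 78<<0 -> acc=78 shift=7
  byte[1]=0xFA cont=1 payload=0x7A=122: acc |= 122<<7 -> acc=15694 shift=14
  byte[2]=0xDA cont=1 payload=0x5A=90: acc |= 90<<14 -> acc=1490254 shift=21
  byte[3]=0x01 cont=0 payload=0x01=1: acc |= 1<<21 -> acc=3587406 shift=28 [end]
Varint 1: bytes[0:4] = CE FA DA 01 -> value 3587406 (4 byte(s))
  byte[4]=0x14 cont=0 payload=0x14=20: acc |= 20<<0 -> acc=20 shift=7 [end]
Varint 2: bytes[4:5] = 14 -> value 20 (1 byte(s))
  byte[5]=0xC0 cont=1 payload=0x40=64: acc |= 64<<0 -> acc=64 shift=7
  byte[6]=0xD2 cont=1 payload=0x52=82: acc |= 82<<7 -> acc=10560 shift=14
  byte[7]=0xFC cont=1 payload=0x7C=124: acc |= 124<<14 -> acc=2042176 shift=21
  byte[8]=0x6D cont=0 payload=0x6D=109: acc |= 109<<21 -> acc=230631744 shift=28 [end]
Varint 3: bytes[5:9] = C0 D2 FC 6D -> value 230631744 (4 byte(s))
  byte[9]=0x47 cont=0 payload=0x47=71: acc |= 71<<0 -> acc=71 shift=7 [end]
Varint 4: bytes[9:10] = 47 -> value 71 (1 byte(s))

Answer: 3587406 20 230631744 71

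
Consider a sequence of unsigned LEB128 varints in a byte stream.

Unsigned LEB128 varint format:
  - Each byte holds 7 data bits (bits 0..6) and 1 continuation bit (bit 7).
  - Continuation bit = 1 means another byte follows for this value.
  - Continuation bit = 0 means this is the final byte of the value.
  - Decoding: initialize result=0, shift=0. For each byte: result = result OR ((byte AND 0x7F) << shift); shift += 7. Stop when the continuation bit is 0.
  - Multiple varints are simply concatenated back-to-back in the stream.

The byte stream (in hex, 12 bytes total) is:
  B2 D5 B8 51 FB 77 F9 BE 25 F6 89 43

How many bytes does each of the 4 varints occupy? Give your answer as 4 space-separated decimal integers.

Answer: 4 2 3 3

Derivation:
  byte[0]=0xB2 cont=1 payload=0x32=50: acc |= 50<<0 -> acc=50 shift=7
  byte[1]=0xD5 cont=1 payload=0x55=85: acc |= 85<<7 -> acc=10930 shift=14
  byte[2]=0xB8 cont=1 payload=0x38=56: acc |= 56<<14 -> acc=928434 shift=21
  byte[3]=0x51 cont=0 payload=0x51=81: acc |= 81<<21 -> acc=170797746 shift=28 [end]
Varint 1: bytes[0:4] = B2 D5 B8 51 -> value 170797746 (4 byte(s))
  byte[4]=0xFB cont=1 payload=0x7B=123: acc |= 123<<0 -> acc=123 shift=7
  byte[5]=0x77 cont=0 payload=0x77=119: acc |= 119<<7 -> acc=15355 shift=14 [end]
Varint 2: bytes[4:6] = FB 77 -> value 15355 (2 byte(s))
  byte[6]=0xF9 cont=1 payload=0x79=121: acc |= 121<<0 -> acc=121 shift=7
  byte[7]=0xBE cont=1 payload=0x3E=62: acc |= 62<<7 -> acc=8057 shift=14
  byte[8]=0x25 cont=0 payload=0x25=37: acc |= 37<<14 -> acc=614265 shift=21 [end]
Varint 3: bytes[6:9] = F9 BE 25 -> value 614265 (3 byte(s))
  byte[9]=0xF6 cont=1 payload=0x76=118: acc |= 118<<0 -> acc=118 shift=7
  byte[10]=0x89 cont=1 payload=0x09=9: acc |= 9<<7 -> acc=1270 shift=14
  byte[11]=0x43 cont=0 payload=0x43=67: acc |= 67<<14 -> acc=1098998 shift=21 [end]
Varint 4: bytes[9:12] = F6 89 43 -> value 1098998 (3 byte(s))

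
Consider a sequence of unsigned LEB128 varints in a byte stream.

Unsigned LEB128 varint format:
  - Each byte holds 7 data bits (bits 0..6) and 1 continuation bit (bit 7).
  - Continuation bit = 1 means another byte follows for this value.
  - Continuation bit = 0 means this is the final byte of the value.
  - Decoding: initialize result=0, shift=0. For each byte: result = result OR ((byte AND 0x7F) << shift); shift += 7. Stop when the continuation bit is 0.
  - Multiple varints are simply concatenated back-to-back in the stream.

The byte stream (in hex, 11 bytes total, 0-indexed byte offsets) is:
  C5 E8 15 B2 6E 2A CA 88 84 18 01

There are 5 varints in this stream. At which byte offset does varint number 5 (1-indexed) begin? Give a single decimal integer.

Answer: 10

Derivation:
  byte[0]=0xC5 cont=1 payload=0x45=69: acc |= 69<<0 -> acc=69 shift=7
  byte[1]=0xE8 cont=1 payload=0x68=104: acc |= 104<<7 -> acc=13381 shift=14
  byte[2]=0x15 cont=0 payload=0x15=21: acc |= 21<<14 -> acc=357445 shift=21 [end]
Varint 1: bytes[0:3] = C5 E8 15 -> value 357445 (3 byte(s))
  byte[3]=0xB2 cont=1 payload=0x32=50: acc |= 50<<0 -> acc=50 shift=7
  byte[4]=0x6E cont=0 payload=0x6E=110: acc |= 110<<7 -> acc=14130 shift=14 [end]
Varint 2: bytes[3:5] = B2 6E -> value 14130 (2 byte(s))
  byte[5]=0x2A cont=0 payload=0x2A=42: acc |= 42<<0 -> acc=42 shift=7 [end]
Varint 3: bytes[5:6] = 2A -> value 42 (1 byte(s))
  byte[6]=0xCA cont=1 payload=0x4A=74: acc |= 74<<0 -> acc=74 shift=7
  byte[7]=0x88 cont=1 payload=0x08=8: acc |= 8<<7 -> acc=1098 shift=14
  byte[8]=0x84 cont=1 payload=0x04=4: acc |= 4<<14 -> acc=66634 shift=21
  byte[9]=0x18 cont=0 payload=0x18=24: acc |= 24<<21 -> acc=50398282 shift=28 [end]
Varint 4: bytes[6:10] = CA 88 84 18 -> value 50398282 (4 byte(s))
  byte[10]=0x01 cont=0 payload=0x01=1: acc |= 1<<0 -> acc=1 shift=7 [end]
Varint 5: bytes[10:11] = 01 -> value 1 (1 byte(s))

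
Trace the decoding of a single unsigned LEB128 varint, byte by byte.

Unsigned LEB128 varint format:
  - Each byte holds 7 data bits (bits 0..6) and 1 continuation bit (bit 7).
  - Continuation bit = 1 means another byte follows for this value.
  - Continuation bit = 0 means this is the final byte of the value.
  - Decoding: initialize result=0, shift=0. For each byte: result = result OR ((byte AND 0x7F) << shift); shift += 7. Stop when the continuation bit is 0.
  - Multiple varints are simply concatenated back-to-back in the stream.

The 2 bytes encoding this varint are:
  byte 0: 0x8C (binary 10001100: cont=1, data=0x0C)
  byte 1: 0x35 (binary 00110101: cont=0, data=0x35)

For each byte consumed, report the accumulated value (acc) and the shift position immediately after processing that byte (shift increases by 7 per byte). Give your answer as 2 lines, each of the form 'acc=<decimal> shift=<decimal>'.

Answer: acc=12 shift=7
acc=6796 shift=14

Derivation:
byte 0=0x8C: payload=0x0C=12, contrib = 12<<0 = 12; acc -> 12, shift -> 7
byte 1=0x35: payload=0x35=53, contrib = 53<<7 = 6784; acc -> 6796, shift -> 14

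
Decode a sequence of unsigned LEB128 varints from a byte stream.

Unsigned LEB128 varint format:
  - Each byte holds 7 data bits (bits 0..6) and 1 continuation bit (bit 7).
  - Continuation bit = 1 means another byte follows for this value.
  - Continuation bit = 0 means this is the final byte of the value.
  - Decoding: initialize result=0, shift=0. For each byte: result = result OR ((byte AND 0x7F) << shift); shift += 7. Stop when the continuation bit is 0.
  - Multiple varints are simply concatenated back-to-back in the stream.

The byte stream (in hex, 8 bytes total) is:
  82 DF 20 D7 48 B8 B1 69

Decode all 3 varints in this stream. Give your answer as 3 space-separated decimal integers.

  byte[0]=0x82 cont=1 payload=0x02=2: acc |= 2<<0 -> acc=2 shift=7
  byte[1]=0xDF cont=1 payload=0x5F=95: acc |= 95<<7 -> acc=12162 shift=14
  byte[2]=0x20 cont=0 payload=0x20=32: acc |= 32<<14 -> acc=536450 shift=21 [end]
Varint 1: bytes[0:3] = 82 DF 20 -> value 536450 (3 byte(s))
  byte[3]=0xD7 cont=1 payload=0x57=87: acc |= 87<<0 -> acc=87 shift=7
  byte[4]=0x48 cont=0 payload=0x48=72: acc |= 72<<7 -> acc=9303 shift=14 [end]
Varint 2: bytes[3:5] = D7 48 -> value 9303 (2 byte(s))
  byte[5]=0xB8 cont=1 payload=0x38=56: acc |= 56<<0 -> acc=56 shift=7
  byte[6]=0xB1 cont=1 payload=0x31=49: acc |= 49<<7 -> acc=6328 shift=14
  byte[7]=0x69 cont=0 payload=0x69=105: acc |= 105<<14 -> acc=1726648 shift=21 [end]
Varint 3: bytes[5:8] = B8 B1 69 -> value 1726648 (3 byte(s))

Answer: 536450 9303 1726648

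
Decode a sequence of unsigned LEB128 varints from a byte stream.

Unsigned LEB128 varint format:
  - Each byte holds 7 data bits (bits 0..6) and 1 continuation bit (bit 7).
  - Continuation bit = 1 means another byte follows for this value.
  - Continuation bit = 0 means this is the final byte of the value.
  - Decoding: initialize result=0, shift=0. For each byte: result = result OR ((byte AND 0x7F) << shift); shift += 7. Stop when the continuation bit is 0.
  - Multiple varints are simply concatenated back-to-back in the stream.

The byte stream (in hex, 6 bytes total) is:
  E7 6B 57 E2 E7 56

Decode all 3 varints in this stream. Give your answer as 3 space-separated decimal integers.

  byte[0]=0xE7 cont=1 payload=0x67=103: acc |= 103<<0 -> acc=103 shift=7
  byte[1]=0x6B cont=0 payload=0x6B=107: acc |= 107<<7 -> acc=13799 shift=14 [end]
Varint 1: bytes[0:2] = E7 6B -> value 13799 (2 byte(s))
  byte[2]=0x57 cont=0 payload=0x57=87: acc |= 87<<0 -> acc=87 shift=7 [end]
Varint 2: bytes[2:3] = 57 -> value 87 (1 byte(s))
  byte[3]=0xE2 cont=1 payload=0x62=98: acc |= 98<<0 -> acc=98 shift=7
  byte[4]=0xE7 cont=1 payload=0x67=103: acc |= 103<<7 -> acc=13282 shift=14
  byte[5]=0x56 cont=0 payload=0x56=86: acc |= 86<<14 -> acc=1422306 shift=21 [end]
Varint 3: bytes[3:6] = E2 E7 56 -> value 1422306 (3 byte(s))

Answer: 13799 87 1422306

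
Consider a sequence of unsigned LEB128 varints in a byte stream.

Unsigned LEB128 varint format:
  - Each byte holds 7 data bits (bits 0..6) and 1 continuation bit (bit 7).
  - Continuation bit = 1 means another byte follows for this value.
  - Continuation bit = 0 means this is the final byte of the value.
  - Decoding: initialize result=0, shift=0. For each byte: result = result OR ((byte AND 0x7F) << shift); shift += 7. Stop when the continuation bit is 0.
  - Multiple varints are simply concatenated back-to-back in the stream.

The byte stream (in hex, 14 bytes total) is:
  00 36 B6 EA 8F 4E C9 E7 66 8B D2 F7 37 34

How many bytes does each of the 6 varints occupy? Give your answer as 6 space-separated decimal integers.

Answer: 1 1 4 3 4 1

Derivation:
  byte[0]=0x00 cont=0 payload=0x00=0: acc |= 0<<0 -> acc=0 shift=7 [end]
Varint 1: bytes[0:1] = 00 -> value 0 (1 byte(s))
  byte[1]=0x36 cont=0 payload=0x36=54: acc |= 54<<0 -> acc=54 shift=7 [end]
Varint 2: bytes[1:2] = 36 -> value 54 (1 byte(s))
  byte[2]=0xB6 cont=1 payload=0x36=54: acc |= 54<<0 -> acc=54 shift=7
  byte[3]=0xEA cont=1 payload=0x6A=106: acc |= 106<<7 -> acc=13622 shift=14
  byte[4]=0x8F cont=1 payload=0x0F=15: acc |= 15<<14 -> acc=259382 shift=21
  byte[5]=0x4E cont=0 payload=0x4E=78: acc |= 78<<21 -> acc=163837238 shift=28 [end]
Varint 3: bytes[2:6] = B6 EA 8F 4E -> value 163837238 (4 byte(s))
  byte[6]=0xC9 cont=1 payload=0x49=73: acc |= 73<<0 -> acc=73 shift=7
  byte[7]=0xE7 cont=1 payload=0x67=103: acc |= 103<<7 -> acc=13257 shift=14
  byte[8]=0x66 cont=0 payload=0x66=102: acc |= 102<<14 -> acc=1684425 shift=21 [end]
Varint 4: bytes[6:9] = C9 E7 66 -> value 1684425 (3 byte(s))
  byte[9]=0x8B cont=1 payload=0x0B=11: acc |= 11<<0 -> acc=11 shift=7
  byte[10]=0xD2 cont=1 payload=0x52=82: acc |= 82<<7 -> acc=10507 shift=14
  byte[11]=0xF7 cont=1 payload=0x77=119: acc |= 119<<14 -> acc=1960203 shift=21
  byte[12]=0x37 cont=0 payload=0x37=55: acc |= 55<<21 -> acc=117303563 shift=28 [end]
Varint 5: bytes[9:13] = 8B D2 F7 37 -> value 117303563 (4 byte(s))
  byte[13]=0x34 cont=0 payload=0x34=52: acc |= 52<<0 -> acc=52 shift=7 [end]
Varint 6: bytes[13:14] = 34 -> value 52 (1 byte(s))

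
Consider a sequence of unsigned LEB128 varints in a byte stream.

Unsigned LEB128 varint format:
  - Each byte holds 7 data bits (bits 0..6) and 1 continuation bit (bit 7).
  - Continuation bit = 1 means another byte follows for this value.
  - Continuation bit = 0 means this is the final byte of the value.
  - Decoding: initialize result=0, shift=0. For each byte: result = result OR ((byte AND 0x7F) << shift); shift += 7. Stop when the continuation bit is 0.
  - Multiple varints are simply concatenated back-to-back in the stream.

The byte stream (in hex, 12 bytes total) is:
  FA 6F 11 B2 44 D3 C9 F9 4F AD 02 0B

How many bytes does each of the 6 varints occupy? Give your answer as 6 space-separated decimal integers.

  byte[0]=0xFA cont=1 payload=0x7A=122: acc |= 122<<0 -> acc=122 shift=7
  byte[1]=0x6F cont=0 payload=0x6F=111: acc |= 111<<7 -> acc=14330 shift=14 [end]
Varint 1: bytes[0:2] = FA 6F -> value 14330 (2 byte(s))
  byte[2]=0x11 cont=0 payload=0x11=17: acc |= 17<<0 -> acc=17 shift=7 [end]
Varint 2: bytes[2:3] = 11 -> value 17 (1 byte(s))
  byte[3]=0xB2 cont=1 payload=0x32=50: acc |= 50<<0 -> acc=50 shift=7
  byte[4]=0x44 cont=0 payload=0x44=68: acc |= 68<<7 -> acc=8754 shift=14 [end]
Varint 3: bytes[3:5] = B2 44 -> value 8754 (2 byte(s))
  byte[5]=0xD3 cont=1 payload=0x53=83: acc |= 83<<0 -> acc=83 shift=7
  byte[6]=0xC9 cont=1 payload=0x49=73: acc |= 73<<7 -> acc=9427 shift=14
  byte[7]=0xF9 cont=1 payload=0x79=121: acc |= 121<<14 -> acc=1991891 shift=21
  byte[8]=0x4F cont=0 payload=0x4F=79: acc |= 79<<21 -> acc=167666899 shift=28 [end]
Varint 4: bytes[5:9] = D3 C9 F9 4F -> value 167666899 (4 byte(s))
  byte[9]=0xAD cont=1 payload=0x2D=45: acc |= 45<<0 -> acc=45 shift=7
  byte[10]=0x02 cont=0 payload=0x02=2: acc |= 2<<7 -> acc=301 shift=14 [end]
Varint 5: bytes[9:11] = AD 02 -> value 301 (2 byte(s))
  byte[11]=0x0B cont=0 payload=0x0B=11: acc |= 11<<0 -> acc=11 shift=7 [end]
Varint 6: bytes[11:12] = 0B -> value 11 (1 byte(s))

Answer: 2 1 2 4 2 1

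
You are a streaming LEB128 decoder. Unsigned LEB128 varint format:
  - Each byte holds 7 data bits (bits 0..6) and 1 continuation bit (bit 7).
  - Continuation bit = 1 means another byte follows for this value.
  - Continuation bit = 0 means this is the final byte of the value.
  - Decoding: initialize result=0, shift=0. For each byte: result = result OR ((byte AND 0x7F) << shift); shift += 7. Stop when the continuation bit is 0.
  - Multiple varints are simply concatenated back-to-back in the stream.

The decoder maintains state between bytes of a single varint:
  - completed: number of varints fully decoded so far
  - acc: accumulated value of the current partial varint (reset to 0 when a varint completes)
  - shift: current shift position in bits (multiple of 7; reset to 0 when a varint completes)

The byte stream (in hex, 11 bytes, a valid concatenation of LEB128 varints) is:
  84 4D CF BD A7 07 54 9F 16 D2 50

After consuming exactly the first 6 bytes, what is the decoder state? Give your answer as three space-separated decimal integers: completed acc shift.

Answer: 2 0 0

Derivation:
byte[0]=0x84 cont=1 payload=0x04: acc |= 4<<0 -> completed=0 acc=4 shift=7
byte[1]=0x4D cont=0 payload=0x4D: varint #1 complete (value=9860); reset -> completed=1 acc=0 shift=0
byte[2]=0xCF cont=1 payload=0x4F: acc |= 79<<0 -> completed=1 acc=79 shift=7
byte[3]=0xBD cont=1 payload=0x3D: acc |= 61<<7 -> completed=1 acc=7887 shift=14
byte[4]=0xA7 cont=1 payload=0x27: acc |= 39<<14 -> completed=1 acc=646863 shift=21
byte[5]=0x07 cont=0 payload=0x07: varint #2 complete (value=15326927); reset -> completed=2 acc=0 shift=0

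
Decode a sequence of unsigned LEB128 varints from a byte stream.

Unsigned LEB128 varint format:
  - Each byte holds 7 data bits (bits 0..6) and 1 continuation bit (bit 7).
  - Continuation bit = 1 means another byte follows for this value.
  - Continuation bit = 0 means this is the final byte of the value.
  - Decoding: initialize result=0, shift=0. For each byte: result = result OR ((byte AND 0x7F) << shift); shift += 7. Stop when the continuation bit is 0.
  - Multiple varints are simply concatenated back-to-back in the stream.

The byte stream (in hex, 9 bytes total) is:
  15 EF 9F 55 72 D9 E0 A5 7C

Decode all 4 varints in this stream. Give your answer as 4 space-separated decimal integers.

Answer: 21 1396719 114 260665433

Derivation:
  byte[0]=0x15 cont=0 payload=0x15=21: acc |= 21<<0 -> acc=21 shift=7 [end]
Varint 1: bytes[0:1] = 15 -> value 21 (1 byte(s))
  byte[1]=0xEF cont=1 payload=0x6F=111: acc |= 111<<0 -> acc=111 shift=7
  byte[2]=0x9F cont=1 payload=0x1F=31: acc |= 31<<7 -> acc=4079 shift=14
  byte[3]=0x55 cont=0 payload=0x55=85: acc |= 85<<14 -> acc=1396719 shift=21 [end]
Varint 2: bytes[1:4] = EF 9F 55 -> value 1396719 (3 byte(s))
  byte[4]=0x72 cont=0 payload=0x72=114: acc |= 114<<0 -> acc=114 shift=7 [end]
Varint 3: bytes[4:5] = 72 -> value 114 (1 byte(s))
  byte[5]=0xD9 cont=1 payload=0x59=89: acc |= 89<<0 -> acc=89 shift=7
  byte[6]=0xE0 cont=1 payload=0x60=96: acc |= 96<<7 -> acc=12377 shift=14
  byte[7]=0xA5 cont=1 payload=0x25=37: acc |= 37<<14 -> acc=618585 shift=21
  byte[8]=0x7C cont=0 payload=0x7C=124: acc |= 124<<21 -> acc=260665433 shift=28 [end]
Varint 4: bytes[5:9] = D9 E0 A5 7C -> value 260665433 (4 byte(s))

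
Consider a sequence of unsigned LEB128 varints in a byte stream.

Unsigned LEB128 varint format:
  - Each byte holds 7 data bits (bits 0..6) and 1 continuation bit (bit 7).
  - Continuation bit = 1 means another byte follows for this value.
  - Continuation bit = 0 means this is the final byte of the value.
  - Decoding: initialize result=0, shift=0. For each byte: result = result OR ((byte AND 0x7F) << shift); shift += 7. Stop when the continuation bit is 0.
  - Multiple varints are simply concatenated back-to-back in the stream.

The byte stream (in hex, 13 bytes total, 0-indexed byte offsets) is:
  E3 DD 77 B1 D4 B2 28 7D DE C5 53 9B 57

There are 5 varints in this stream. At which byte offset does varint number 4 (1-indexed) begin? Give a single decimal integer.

  byte[0]=0xE3 cont=1 payload=0x63=99: acc |= 99<<0 -> acc=99 shift=7
  byte[1]=0xDD cont=1 payload=0x5D=93: acc |= 93<<7 -> acc=12003 shift=14
  byte[2]=0x77 cont=0 payload=0x77=119: acc |= 119<<14 -> acc=1961699 shift=21 [end]
Varint 1: bytes[0:3] = E3 DD 77 -> value 1961699 (3 byte(s))
  byte[3]=0xB1 cont=1 payload=0x31=49: acc |= 49<<0 -> acc=49 shift=7
  byte[4]=0xD4 cont=1 payload=0x54=84: acc |= 84<<7 -> acc=10801 shift=14
  byte[5]=0xB2 cont=1 payload=0x32=50: acc |= 50<<14 -> acc=830001 shift=21
  byte[6]=0x28 cont=0 payload=0x28=40: acc |= 40<<21 -> acc=84716081 shift=28 [end]
Varint 2: bytes[3:7] = B1 D4 B2 28 -> value 84716081 (4 byte(s))
  byte[7]=0x7D cont=0 payload=0x7D=125: acc |= 125<<0 -> acc=125 shift=7 [end]
Varint 3: bytes[7:8] = 7D -> value 125 (1 byte(s))
  byte[8]=0xDE cont=1 payload=0x5E=94: acc |= 94<<0 -> acc=94 shift=7
  byte[9]=0xC5 cont=1 payload=0x45=69: acc |= 69<<7 -> acc=8926 shift=14
  byte[10]=0x53 cont=0 payload=0x53=83: acc |= 83<<14 -> acc=1368798 shift=21 [end]
Varint 4: bytes[8:11] = DE C5 53 -> value 1368798 (3 byte(s))
  byte[11]=0x9B cont=1 payload=0x1B=27: acc |= 27<<0 -> acc=27 shift=7
  byte[12]=0x57 cont=0 payload=0x57=87: acc |= 87<<7 -> acc=11163 shift=14 [end]
Varint 5: bytes[11:13] = 9B 57 -> value 11163 (2 byte(s))

Answer: 8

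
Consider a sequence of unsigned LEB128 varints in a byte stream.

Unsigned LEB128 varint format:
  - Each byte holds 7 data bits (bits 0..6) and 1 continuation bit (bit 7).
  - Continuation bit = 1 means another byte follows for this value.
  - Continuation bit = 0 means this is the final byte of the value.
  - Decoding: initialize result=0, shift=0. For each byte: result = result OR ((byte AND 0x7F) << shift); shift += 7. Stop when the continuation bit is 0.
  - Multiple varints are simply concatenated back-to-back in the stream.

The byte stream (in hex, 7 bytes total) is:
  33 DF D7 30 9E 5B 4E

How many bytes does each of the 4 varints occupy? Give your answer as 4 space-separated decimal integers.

Answer: 1 3 2 1

Derivation:
  byte[0]=0x33 cont=0 payload=0x33=51: acc |= 51<<0 -> acc=51 shift=7 [end]
Varint 1: bytes[0:1] = 33 -> value 51 (1 byte(s))
  byte[1]=0xDF cont=1 payload=0x5F=95: acc |= 95<<0 -> acc=95 shift=7
  byte[2]=0xD7 cont=1 payload=0x57=87: acc |= 87<<7 -> acc=11231 shift=14
  byte[3]=0x30 cont=0 payload=0x30=48: acc |= 48<<14 -> acc=797663 shift=21 [end]
Varint 2: bytes[1:4] = DF D7 30 -> value 797663 (3 byte(s))
  byte[4]=0x9E cont=1 payload=0x1E=30: acc |= 30<<0 -> acc=30 shift=7
  byte[5]=0x5B cont=0 payload=0x5B=91: acc |= 91<<7 -> acc=11678 shift=14 [end]
Varint 3: bytes[4:6] = 9E 5B -> value 11678 (2 byte(s))
  byte[6]=0x4E cont=0 payload=0x4E=78: acc |= 78<<0 -> acc=78 shift=7 [end]
Varint 4: bytes[6:7] = 4E -> value 78 (1 byte(s))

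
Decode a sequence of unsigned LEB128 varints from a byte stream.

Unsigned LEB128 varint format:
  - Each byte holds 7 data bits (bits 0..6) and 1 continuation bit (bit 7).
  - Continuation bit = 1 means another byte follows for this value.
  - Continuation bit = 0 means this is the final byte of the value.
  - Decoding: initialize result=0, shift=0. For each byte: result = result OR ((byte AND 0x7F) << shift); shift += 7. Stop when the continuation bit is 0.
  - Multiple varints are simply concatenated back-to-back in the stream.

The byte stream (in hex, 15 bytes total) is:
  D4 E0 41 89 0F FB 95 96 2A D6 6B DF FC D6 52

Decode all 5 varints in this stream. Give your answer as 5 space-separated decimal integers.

  byte[0]=0xD4 cont=1 payload=0x54=84: acc |= 84<<0 -> acc=84 shift=7
  byte[1]=0xE0 cont=1 payload=0x60=96: acc |= 96<<7 -> acc=12372 shift=14
  byte[2]=0x41 cont=0 payload=0x41=65: acc |= 65<<14 -> acc=1077332 shift=21 [end]
Varint 1: bytes[0:3] = D4 E0 41 -> value 1077332 (3 byte(s))
  byte[3]=0x89 cont=1 payload=0x09=9: acc |= 9<<0 -> acc=9 shift=7
  byte[4]=0x0F cont=0 payload=0x0F=15: acc |= 15<<7 -> acc=1929 shift=14 [end]
Varint 2: bytes[3:5] = 89 0F -> value 1929 (2 byte(s))
  byte[5]=0xFB cont=1 payload=0x7B=123: acc |= 123<<0 -> acc=123 shift=7
  byte[6]=0x95 cont=1 payload=0x15=21: acc |= 21<<7 -> acc=2811 shift=14
  byte[7]=0x96 cont=1 payload=0x16=22: acc |= 22<<14 -> acc=363259 shift=21
  byte[8]=0x2A cont=0 payload=0x2A=42: acc |= 42<<21 -> acc=88443643 shift=28 [end]
Varint 3: bytes[5:9] = FB 95 96 2A -> value 88443643 (4 byte(s))
  byte[9]=0xD6 cont=1 payload=0x56=86: acc |= 86<<0 -> acc=86 shift=7
  byte[10]=0x6B cont=0 payload=0x6B=107: acc |= 107<<7 -> acc=13782 shift=14 [end]
Varint 4: bytes[9:11] = D6 6B -> value 13782 (2 byte(s))
  byte[11]=0xDF cont=1 payload=0x5F=95: acc |= 95<<0 -> acc=95 shift=7
  byte[12]=0xFC cont=1 payload=0x7C=124: acc |= 124<<7 -> acc=15967 shift=14
  byte[13]=0xD6 cont=1 payload=0x56=86: acc |= 86<<14 -> acc=1424991 shift=21
  byte[14]=0x52 cont=0 payload=0x52=82: acc |= 82<<21 -> acc=173391455 shift=28 [end]
Varint 5: bytes[11:15] = DF FC D6 52 -> value 173391455 (4 byte(s))

Answer: 1077332 1929 88443643 13782 173391455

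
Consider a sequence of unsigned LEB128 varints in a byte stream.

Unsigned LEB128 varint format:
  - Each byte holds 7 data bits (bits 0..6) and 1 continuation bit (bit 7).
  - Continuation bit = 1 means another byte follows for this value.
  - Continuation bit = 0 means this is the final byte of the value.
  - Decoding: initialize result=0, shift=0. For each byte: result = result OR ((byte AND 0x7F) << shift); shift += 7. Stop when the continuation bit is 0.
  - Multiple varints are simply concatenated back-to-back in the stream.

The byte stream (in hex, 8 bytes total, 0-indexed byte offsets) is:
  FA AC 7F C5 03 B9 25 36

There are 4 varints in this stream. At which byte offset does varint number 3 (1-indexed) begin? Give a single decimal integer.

Answer: 5

Derivation:
  byte[0]=0xFA cont=1 payload=0x7A=122: acc |= 122<<0 -> acc=122 shift=7
  byte[1]=0xAC cont=1 payload=0x2C=44: acc |= 44<<7 -> acc=5754 shift=14
  byte[2]=0x7F cont=0 payload=0x7F=127: acc |= 127<<14 -> acc=2086522 shift=21 [end]
Varint 1: bytes[0:3] = FA AC 7F -> value 2086522 (3 byte(s))
  byte[3]=0xC5 cont=1 payload=0x45=69: acc |= 69<<0 -> acc=69 shift=7
  byte[4]=0x03 cont=0 payload=0x03=3: acc |= 3<<7 -> acc=453 shift=14 [end]
Varint 2: bytes[3:5] = C5 03 -> value 453 (2 byte(s))
  byte[5]=0xB9 cont=1 payload=0x39=57: acc |= 57<<0 -> acc=57 shift=7
  byte[6]=0x25 cont=0 payload=0x25=37: acc |= 37<<7 -> acc=4793 shift=14 [end]
Varint 3: bytes[5:7] = B9 25 -> value 4793 (2 byte(s))
  byte[7]=0x36 cont=0 payload=0x36=54: acc |= 54<<0 -> acc=54 shift=7 [end]
Varint 4: bytes[7:8] = 36 -> value 54 (1 byte(s))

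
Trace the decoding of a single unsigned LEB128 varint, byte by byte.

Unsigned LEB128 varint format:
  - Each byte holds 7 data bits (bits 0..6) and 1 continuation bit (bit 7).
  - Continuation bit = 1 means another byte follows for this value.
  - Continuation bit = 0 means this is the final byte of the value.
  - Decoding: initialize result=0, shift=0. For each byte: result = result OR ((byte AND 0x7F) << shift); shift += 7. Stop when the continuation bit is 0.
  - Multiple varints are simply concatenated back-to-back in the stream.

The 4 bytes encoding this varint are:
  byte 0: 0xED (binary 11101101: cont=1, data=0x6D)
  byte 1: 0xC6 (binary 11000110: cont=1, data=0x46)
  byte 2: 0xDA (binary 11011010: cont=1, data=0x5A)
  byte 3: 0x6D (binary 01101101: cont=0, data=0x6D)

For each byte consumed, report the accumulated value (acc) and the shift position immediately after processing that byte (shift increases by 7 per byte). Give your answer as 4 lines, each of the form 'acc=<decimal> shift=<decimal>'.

Answer: acc=109 shift=7
acc=9069 shift=14
acc=1483629 shift=21
acc=230073197 shift=28

Derivation:
byte 0=0xED: payload=0x6D=109, contrib = 109<<0 = 109; acc -> 109, shift -> 7
byte 1=0xC6: payload=0x46=70, contrib = 70<<7 = 8960; acc -> 9069, shift -> 14
byte 2=0xDA: payload=0x5A=90, contrib = 90<<14 = 1474560; acc -> 1483629, shift -> 21
byte 3=0x6D: payload=0x6D=109, contrib = 109<<21 = 228589568; acc -> 230073197, shift -> 28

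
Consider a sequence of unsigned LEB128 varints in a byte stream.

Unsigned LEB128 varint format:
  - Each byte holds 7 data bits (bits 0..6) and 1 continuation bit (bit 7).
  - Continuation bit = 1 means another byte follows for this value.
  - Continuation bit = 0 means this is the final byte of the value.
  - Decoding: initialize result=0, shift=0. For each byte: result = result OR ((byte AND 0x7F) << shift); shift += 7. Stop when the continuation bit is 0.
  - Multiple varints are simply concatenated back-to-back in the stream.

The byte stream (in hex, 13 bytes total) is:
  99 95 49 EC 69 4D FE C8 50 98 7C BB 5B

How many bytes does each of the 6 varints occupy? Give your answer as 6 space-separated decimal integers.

Answer: 3 2 1 3 2 2

Derivation:
  byte[0]=0x99 cont=1 payload=0x19=25: acc |= 25<<0 -> acc=25 shift=7
  byte[1]=0x95 cont=1 payload=0x15=21: acc |= 21<<7 -> acc=2713 shift=14
  byte[2]=0x49 cont=0 payload=0x49=73: acc |= 73<<14 -> acc=1198745 shift=21 [end]
Varint 1: bytes[0:3] = 99 95 49 -> value 1198745 (3 byte(s))
  byte[3]=0xEC cont=1 payload=0x6C=108: acc |= 108<<0 -> acc=108 shift=7
  byte[4]=0x69 cont=0 payload=0x69=105: acc |= 105<<7 -> acc=13548 shift=14 [end]
Varint 2: bytes[3:5] = EC 69 -> value 13548 (2 byte(s))
  byte[5]=0x4D cont=0 payload=0x4D=77: acc |= 77<<0 -> acc=77 shift=7 [end]
Varint 3: bytes[5:6] = 4D -> value 77 (1 byte(s))
  byte[6]=0xFE cont=1 payload=0x7E=126: acc |= 126<<0 -> acc=126 shift=7
  byte[7]=0xC8 cont=1 payload=0x48=72: acc |= 72<<7 -> acc=9342 shift=14
  byte[8]=0x50 cont=0 payload=0x50=80: acc |= 80<<14 -> acc=1320062 shift=21 [end]
Varint 4: bytes[6:9] = FE C8 50 -> value 1320062 (3 byte(s))
  byte[9]=0x98 cont=1 payload=0x18=24: acc |= 24<<0 -> acc=24 shift=7
  byte[10]=0x7C cont=0 payload=0x7C=124: acc |= 124<<7 -> acc=15896 shift=14 [end]
Varint 5: bytes[9:11] = 98 7C -> value 15896 (2 byte(s))
  byte[11]=0xBB cont=1 payload=0x3B=59: acc |= 59<<0 -> acc=59 shift=7
  byte[12]=0x5B cont=0 payload=0x5B=91: acc |= 91<<7 -> acc=11707 shift=14 [end]
Varint 6: bytes[11:13] = BB 5B -> value 11707 (2 byte(s))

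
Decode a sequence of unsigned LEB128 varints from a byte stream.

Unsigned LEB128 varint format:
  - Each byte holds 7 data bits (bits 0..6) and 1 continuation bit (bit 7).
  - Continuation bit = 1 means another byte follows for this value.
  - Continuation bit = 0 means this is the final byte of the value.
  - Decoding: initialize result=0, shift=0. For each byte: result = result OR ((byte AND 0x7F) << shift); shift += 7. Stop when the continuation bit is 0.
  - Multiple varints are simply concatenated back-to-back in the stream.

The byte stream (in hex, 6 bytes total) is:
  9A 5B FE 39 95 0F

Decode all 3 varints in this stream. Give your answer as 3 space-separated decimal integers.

  byte[0]=0x9A cont=1 payload=0x1A=26: acc |= 26<<0 -> acc=26 shift=7
  byte[1]=0x5B cont=0 payload=0x5B=91: acc |= 91<<7 -> acc=11674 shift=14 [end]
Varint 1: bytes[0:2] = 9A 5B -> value 11674 (2 byte(s))
  byte[2]=0xFE cont=1 payload=0x7E=126: acc |= 126<<0 -> acc=126 shift=7
  byte[3]=0x39 cont=0 payload=0x39=57: acc |= 57<<7 -> acc=7422 shift=14 [end]
Varint 2: bytes[2:4] = FE 39 -> value 7422 (2 byte(s))
  byte[4]=0x95 cont=1 payload=0x15=21: acc |= 21<<0 -> acc=21 shift=7
  byte[5]=0x0F cont=0 payload=0x0F=15: acc |= 15<<7 -> acc=1941 shift=14 [end]
Varint 3: bytes[4:6] = 95 0F -> value 1941 (2 byte(s))

Answer: 11674 7422 1941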